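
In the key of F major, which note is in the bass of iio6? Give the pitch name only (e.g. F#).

iio in F major has root G; the chord is G-Bb-Db.
The figure 6 means first inversion — the third is in the bass.

Bb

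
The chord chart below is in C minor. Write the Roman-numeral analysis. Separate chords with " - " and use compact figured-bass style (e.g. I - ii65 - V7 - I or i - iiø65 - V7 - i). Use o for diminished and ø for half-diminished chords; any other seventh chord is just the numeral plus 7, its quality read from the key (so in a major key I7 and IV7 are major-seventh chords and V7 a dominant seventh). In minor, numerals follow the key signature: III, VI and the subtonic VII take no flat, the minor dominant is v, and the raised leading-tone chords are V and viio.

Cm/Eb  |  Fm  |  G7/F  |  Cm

Cm/Eb: root C is the tonic; minor triad there is i6.
Fm has root F, degree 4 in C minor, so iv.
G7/F has root G, degree 5 in C minor, so V42.
Cm: minor triad on C = scale degree 1 → i.

i6 - iv - V42 - i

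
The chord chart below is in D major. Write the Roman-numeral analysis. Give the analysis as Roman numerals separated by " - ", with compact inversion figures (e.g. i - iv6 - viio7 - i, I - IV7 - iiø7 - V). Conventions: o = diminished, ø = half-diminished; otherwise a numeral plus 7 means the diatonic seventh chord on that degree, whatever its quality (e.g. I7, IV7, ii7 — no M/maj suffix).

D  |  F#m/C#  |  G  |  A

D: root D is the tonic; major triad there is I.
F#m/C# has root F#, degree 3 in D major, so iii64.
G: root G is the subdominant; major triad there is IV.
A: root A is the dominant; major triad there is V.

I - iii64 - IV - V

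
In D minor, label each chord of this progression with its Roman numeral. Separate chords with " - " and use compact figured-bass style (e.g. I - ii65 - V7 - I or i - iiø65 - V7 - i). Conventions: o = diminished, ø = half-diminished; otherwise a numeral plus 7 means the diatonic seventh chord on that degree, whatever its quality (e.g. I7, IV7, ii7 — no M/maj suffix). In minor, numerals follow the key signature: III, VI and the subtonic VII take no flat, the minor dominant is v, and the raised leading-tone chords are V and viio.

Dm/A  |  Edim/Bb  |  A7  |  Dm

i64 - iio64 - V7 - i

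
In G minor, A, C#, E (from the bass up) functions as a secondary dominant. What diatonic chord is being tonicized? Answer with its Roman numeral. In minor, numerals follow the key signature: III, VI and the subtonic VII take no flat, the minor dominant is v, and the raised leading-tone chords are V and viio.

The chord is a major triad on A.
A dominant resolves down a perfect fifth: A → D. In G minor, D is scale degree 5, i.e. V.

V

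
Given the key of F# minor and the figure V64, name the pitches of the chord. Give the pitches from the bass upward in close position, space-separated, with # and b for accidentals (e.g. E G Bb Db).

In F# minor, scale degree 5 is C#. The dominant is major (leading tone raised), so V is a major triad.
That chord is spelled C#-E#-G#.
With the 64 figure the chord is in second inversion; from the bass G# upward in close position it reads G#-C#-E#.

G# C# E#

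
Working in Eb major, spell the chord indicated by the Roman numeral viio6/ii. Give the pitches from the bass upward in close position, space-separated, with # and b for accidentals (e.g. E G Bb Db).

G Bb E

The slash marks an applied leading-tone chord: viio of ii. In Eb major, ii is F, so the leading tone to it is E, a half step below.
Building a diminished triad on E gives E-G-Bb.
With the 6 figure the chord is in first inversion; from the bass G upward in close position it reads G-Bb-E.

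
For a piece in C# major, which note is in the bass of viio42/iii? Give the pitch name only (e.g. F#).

The applied chord viio42/iii is rooted on D##: D##-F##-A#-C#.
The figure 42 means third inversion — the seventh is in the bass.

C#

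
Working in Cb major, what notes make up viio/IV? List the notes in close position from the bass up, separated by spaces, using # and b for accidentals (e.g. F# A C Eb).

Eb Gb Bbb

The slash marks an applied leading-tone chord: viio of IV. In Cb major, IV is Fb, so the leading tone to it is Eb, a half step below.
Building a diminished triad on Eb gives Eb-Gb-Bbb.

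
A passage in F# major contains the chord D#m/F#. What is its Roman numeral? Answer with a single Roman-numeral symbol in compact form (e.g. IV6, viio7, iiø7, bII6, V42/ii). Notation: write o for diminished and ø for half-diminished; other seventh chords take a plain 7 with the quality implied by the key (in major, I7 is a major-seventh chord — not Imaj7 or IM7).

Stacked in thirds the chord is D#-F#-A#: a minor triad on D#.
D# is scale degree 6 in F# major, and a minor triad on that degree is written vi.
With F# in the bass the chord is in first inversion, so the figured bass is 6.

vi6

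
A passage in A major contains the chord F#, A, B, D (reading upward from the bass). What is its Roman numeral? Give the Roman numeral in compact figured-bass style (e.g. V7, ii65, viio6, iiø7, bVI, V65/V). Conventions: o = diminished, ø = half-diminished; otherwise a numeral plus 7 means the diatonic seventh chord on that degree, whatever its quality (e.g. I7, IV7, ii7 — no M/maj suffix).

The pitches B-D-F#-A form a minor seventh chord rooted on B.
B is scale degree 2 in A major, and a minor seventh chord on that degree is written ii7.
With F# in the bass the chord is in second inversion, so the figured bass is 43.

ii43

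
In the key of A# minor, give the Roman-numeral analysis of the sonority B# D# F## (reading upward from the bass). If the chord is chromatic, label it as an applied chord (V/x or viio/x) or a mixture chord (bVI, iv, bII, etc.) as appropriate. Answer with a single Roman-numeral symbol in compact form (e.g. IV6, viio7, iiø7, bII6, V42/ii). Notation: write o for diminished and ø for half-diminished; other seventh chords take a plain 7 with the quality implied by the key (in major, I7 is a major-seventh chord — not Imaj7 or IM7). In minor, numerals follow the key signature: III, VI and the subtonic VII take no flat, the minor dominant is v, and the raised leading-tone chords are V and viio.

ii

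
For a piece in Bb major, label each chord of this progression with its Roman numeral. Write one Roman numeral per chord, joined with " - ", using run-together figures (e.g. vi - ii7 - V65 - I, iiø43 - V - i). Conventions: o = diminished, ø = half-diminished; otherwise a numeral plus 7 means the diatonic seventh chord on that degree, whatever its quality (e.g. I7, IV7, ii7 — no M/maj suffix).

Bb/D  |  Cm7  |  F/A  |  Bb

I6 - ii7 - V6 - I

Bb/D has root Bb, degree 1 in Bb major, so I6.
Cm7: minor seventh chord on C = scale degree 2 → ii7.
F/A: major triad on F = scale degree 5 → V6.
Bb has root Bb, degree 1 in Bb major, so I.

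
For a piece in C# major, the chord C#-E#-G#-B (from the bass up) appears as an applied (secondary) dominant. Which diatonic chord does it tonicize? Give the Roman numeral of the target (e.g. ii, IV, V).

IV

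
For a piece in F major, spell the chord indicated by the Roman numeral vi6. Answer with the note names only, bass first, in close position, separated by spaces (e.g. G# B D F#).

F A D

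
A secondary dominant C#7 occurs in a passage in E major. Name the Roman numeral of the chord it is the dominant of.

The chord is a dominant seventh chord on C#.
A dominant resolves down a perfect fifth: C# → F#. In E major, F# is scale degree 2, i.e. ii.

ii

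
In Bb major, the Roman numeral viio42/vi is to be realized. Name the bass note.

The applied chord viio42/vi is rooted on F#: F#-A-C-Eb.
The figure 42 means third inversion — the seventh is in the bass.

Eb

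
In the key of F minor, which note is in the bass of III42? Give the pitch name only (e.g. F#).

G

III in F minor has root Ab; the chord is Ab-C-Eb-G.
The figure 42 means third inversion — the seventh is in the bass.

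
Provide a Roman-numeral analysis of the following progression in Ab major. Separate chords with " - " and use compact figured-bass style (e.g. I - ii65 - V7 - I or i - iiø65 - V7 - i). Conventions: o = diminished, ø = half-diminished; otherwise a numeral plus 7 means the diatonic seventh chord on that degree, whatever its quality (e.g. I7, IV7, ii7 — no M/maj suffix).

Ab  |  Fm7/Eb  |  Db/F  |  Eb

Ab: root Ab is the tonic; major triad there is I.
Fm7/Eb has root F, degree 6 in Ab major, so vi42.
Db/F has root Db, degree 4 in Ab major, so IV6.
Eb: root Eb is the dominant; major triad there is V.

I - vi42 - IV6 - V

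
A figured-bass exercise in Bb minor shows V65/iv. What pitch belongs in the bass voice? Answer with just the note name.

The applied chord V65/iv is rooted on Bb: Bb-D-F-Ab.
The figure 65 means first inversion — the third is in the bass.

D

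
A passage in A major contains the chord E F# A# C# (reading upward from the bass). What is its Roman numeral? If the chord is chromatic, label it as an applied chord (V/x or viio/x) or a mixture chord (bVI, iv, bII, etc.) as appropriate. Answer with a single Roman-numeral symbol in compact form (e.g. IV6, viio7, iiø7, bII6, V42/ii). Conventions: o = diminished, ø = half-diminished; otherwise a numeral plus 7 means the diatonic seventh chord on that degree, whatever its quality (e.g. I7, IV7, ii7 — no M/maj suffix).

V42/ii

The pitches F#-A#-C#-E form a dominant seventh chord rooted on F#.
F# is not a diatonic chord root with this quality in A major, but it lies a perfect fifth above B (ii), so the chord functions as an applied dominant of ii.
With E in the bass the chord is in third inversion, so the figured bass is 42.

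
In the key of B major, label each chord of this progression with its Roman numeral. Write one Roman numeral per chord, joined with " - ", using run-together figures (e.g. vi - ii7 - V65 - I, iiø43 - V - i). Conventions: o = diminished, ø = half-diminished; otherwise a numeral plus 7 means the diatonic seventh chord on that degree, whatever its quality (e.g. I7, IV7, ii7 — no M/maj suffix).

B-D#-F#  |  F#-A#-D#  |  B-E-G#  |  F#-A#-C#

I - iii6 - IV64 - V

B-D#-F#: major triad on B = scale degree 1 → I.
F#-A#-D#: root D# is the mediant; minor triad there is iii6.
B-E-G#: root E is the subdominant; major triad there is IV64.
F#-A#-C#: root F# is the dominant; major triad there is V.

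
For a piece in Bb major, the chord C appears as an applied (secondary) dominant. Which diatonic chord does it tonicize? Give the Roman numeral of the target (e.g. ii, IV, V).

V

The chord is a major triad on C.
A dominant resolves down a perfect fifth: C → F. In Bb major, F is scale degree 5, i.e. V.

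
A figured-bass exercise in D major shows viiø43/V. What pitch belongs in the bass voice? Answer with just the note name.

D

The applied chord viiø43/V is rooted on G#: G#-B-D-F#.
The figure 43 means second inversion — the fifth is in the bass.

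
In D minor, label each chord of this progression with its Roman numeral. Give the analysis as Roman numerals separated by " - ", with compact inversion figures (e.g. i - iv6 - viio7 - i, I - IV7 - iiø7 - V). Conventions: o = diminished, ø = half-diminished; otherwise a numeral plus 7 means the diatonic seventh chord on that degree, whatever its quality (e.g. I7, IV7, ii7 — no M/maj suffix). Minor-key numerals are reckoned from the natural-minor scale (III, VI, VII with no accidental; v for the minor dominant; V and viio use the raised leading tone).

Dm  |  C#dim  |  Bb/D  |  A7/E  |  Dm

i - viio - VI6 - V43 - i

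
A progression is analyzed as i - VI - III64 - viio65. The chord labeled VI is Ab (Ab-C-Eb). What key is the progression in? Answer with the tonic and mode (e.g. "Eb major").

The chord Ab is a major triad rooted on Ab; its label is VI.
Counting down 5 scale steps from Ab places the tonic on C; a major triad on degree 6 is diatonic only in minor.

C minor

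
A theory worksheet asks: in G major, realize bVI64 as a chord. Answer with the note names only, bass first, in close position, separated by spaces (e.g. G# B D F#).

Bb Eb G

bVI64 is a major triad on the lowered sixth degree, borrowed from the parallel minor. In G major that root is Eb.
So the chord is Eb-G-Bb.
With the 64 figure the chord is in second inversion; from the bass Bb upward in close position it reads Bb-Eb-G.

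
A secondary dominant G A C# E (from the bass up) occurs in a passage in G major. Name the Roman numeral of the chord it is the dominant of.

The chord is a dominant seventh chord on A.
A dominant resolves down a perfect fifth: A → D. In G major, D is scale degree 5, i.e. V.

V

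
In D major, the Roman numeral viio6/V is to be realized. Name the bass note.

The applied chord viio6/V is rooted on G#: G#-B-D.
The figure 6 means first inversion — the third is in the bass.

B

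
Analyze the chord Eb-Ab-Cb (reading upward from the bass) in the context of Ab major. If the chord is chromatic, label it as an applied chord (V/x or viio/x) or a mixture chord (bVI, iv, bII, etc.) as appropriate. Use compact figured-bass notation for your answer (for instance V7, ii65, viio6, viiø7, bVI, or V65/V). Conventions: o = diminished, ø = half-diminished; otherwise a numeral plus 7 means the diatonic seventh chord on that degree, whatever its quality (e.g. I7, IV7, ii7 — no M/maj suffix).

The pitches Ab-Cb-Eb form a minor triad rooted on Ab.
Ab is the first degree of Ab major. This is the minor tonic, borrowed from the parallel minor.
With Eb in the bass the chord is in second inversion, so the figured bass is 64.

i64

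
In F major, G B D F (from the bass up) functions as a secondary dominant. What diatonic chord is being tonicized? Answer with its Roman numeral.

The chord is a dominant seventh chord on G.
A dominant resolves down a perfect fifth: G → C. In F major, C is scale degree 5, i.e. V.

V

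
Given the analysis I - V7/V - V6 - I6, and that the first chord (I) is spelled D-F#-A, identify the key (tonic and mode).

I is given as D-F#-A — a major triad with root D.
If D is scale degree 1 and the mode makes that degree carry a major triad, the tonic is D and the mode is major.

D major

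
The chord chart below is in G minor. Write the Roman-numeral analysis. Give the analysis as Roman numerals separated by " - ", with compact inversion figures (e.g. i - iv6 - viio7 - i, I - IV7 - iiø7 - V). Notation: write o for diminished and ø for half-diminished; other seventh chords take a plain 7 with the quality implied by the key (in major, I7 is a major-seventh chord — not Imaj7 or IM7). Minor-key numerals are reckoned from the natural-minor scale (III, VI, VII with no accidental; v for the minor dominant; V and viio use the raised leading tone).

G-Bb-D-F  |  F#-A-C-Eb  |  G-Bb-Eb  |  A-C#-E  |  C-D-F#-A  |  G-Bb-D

G-Bb-D-F: root G is the tonic; minor seventh chord there is i7.
F#-A-C-Eb: root F# is the leading tone; fully diminished seventh chord there is viio7.
G-Bb-Eb: major triad on Eb = scale degree 6 → VI6.
A-C#-E: a major triad on A, the applied dominant of V → V/V.
C-D-F#-A: dominant seventh chord on D = scale degree 5 → V42.
G-Bb-D: minor triad on G = scale degree 1 → i.

i7 - viio7 - VI6 - V/V - V42 - i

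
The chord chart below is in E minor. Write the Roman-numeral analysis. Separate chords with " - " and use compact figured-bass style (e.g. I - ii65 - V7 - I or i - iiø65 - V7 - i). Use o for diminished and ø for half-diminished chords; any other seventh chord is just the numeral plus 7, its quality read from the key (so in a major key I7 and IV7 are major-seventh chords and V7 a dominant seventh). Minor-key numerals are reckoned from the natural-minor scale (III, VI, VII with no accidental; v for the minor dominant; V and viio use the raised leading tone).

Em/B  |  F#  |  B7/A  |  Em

i64 - V/V - V42 - i

Em/B has root E, degree 1 in E minor, so i64.
F#: chromatic; F# is V of V, so V/V.
B7/A: root B is the dominant; dominant seventh chord there is V42.
Em has root E, degree 1 in E minor, so i.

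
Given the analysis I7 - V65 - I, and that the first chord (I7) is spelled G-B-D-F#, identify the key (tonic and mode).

The chord Gmaj7 is a major seventh chord rooted on G; its label is I7.
If G is scale degree 1 and the mode makes that degree carry a major seventh chord, the tonic is G and the mode is major.

G major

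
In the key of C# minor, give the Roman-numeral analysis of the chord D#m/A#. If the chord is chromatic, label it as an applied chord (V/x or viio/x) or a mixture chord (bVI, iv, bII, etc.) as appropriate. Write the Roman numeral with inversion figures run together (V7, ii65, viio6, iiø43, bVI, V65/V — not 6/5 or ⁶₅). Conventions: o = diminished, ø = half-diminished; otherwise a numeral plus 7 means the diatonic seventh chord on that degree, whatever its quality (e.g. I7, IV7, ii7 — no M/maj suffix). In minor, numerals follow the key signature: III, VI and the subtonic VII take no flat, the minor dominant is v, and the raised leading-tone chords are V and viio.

Stacked in thirds the chord is D#-F#-A#: a minor triad on D#.
D# is the second degree of C# minor. This is the minor supertonic, borrowed from the parallel major (the Dorian ii).
With A# in the bass the chord is in second inversion, so the figured bass is 64.

ii64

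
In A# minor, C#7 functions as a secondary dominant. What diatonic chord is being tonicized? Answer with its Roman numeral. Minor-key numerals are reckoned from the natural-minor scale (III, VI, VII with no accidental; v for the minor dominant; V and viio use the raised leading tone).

VI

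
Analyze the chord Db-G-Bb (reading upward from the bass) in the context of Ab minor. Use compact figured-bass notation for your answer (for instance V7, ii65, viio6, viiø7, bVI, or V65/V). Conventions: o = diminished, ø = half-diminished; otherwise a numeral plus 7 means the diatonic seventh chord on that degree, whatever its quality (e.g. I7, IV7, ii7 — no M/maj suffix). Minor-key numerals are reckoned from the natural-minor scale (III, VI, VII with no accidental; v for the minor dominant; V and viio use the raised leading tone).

viio64

Stacked in thirds the chord is G-Bb-Db: a diminished triad on G.
In Ab minor, G is the leading tone; the diatonic diminished triad there is viio.
With Db in the bass the chord is in second inversion, so the figured bass is 64.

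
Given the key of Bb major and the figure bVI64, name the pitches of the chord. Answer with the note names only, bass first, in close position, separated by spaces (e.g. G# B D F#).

Db Gb Bb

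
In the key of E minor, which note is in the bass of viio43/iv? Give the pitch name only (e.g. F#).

The applied chord viio43/iv is rooted on G#: G#-B-D-F.
The figure 43 means second inversion — the fifth is in the bass.

D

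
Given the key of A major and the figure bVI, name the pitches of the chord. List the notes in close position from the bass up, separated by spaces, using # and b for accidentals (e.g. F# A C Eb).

bVI is a major triad on the lowered sixth degree, borrowed from the parallel minor. In A major that root is F.
So the chord is F-A-C.

F A C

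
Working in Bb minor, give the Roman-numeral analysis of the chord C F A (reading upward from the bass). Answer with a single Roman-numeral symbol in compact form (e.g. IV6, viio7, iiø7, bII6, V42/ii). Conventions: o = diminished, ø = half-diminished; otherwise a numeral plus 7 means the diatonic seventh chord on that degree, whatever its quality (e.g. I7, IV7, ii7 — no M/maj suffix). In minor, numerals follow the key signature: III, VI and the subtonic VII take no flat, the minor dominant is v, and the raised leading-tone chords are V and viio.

Stacked in thirds the chord is F-A-C: a major triad on F.
F is scale degree 5 in Bb minor, and a major triad on that degree is written V.
With C in the bass the chord is in second inversion, so the figured bass is 64.

V64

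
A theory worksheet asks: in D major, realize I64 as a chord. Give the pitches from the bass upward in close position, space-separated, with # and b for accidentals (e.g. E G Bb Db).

A D F#

In D major, the first degree is D, and the diatonic chord built there is a major triad.
Stacking thirds from D gives D-F#-A.
The figured bass 64 indicates second inversion, placing the fifth (A) in the bass: A-D-F#.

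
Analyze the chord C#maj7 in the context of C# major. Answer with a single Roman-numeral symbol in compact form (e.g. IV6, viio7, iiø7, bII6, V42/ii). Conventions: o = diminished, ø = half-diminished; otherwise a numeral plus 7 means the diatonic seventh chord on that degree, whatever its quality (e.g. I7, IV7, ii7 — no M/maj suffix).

I7

The pitches C#-E#-G#-B# form a major seventh chord rooted on C#.
C# is scale degree 1 in C# major, and a major seventh chord on that degree is written I7.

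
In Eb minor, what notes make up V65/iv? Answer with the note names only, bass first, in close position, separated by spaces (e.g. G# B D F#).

G Bb Db Eb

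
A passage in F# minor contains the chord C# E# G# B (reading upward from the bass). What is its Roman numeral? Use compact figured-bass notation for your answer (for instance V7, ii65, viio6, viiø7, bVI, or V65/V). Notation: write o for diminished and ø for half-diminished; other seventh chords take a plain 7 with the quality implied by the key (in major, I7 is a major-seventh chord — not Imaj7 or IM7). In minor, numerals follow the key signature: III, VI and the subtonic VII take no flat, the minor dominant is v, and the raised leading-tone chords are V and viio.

Stacked in thirds the chord is C#-E#-G#-B: a dominant seventh chord on C#.
In F# minor, C# is the dominant; the diatonic dominant seventh chord there is V7.

V7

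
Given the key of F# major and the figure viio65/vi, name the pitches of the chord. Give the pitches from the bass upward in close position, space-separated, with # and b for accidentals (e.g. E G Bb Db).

E# G# B C##

viio65/vi is a secondary leading-tone chord. The target vi is D# in F# major; the applied chord is rooted a semitone below, on C##.
Building a fully diminished seventh chord on C## gives C##-E#-G#-B.
The figured bass 65 indicates first inversion, placing the third (E#) in the bass: E#-G#-B-C##.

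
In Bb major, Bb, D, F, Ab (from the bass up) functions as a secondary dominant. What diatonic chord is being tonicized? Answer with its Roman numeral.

IV

The chord is a dominant seventh chord on Bb.
A dominant resolves down a perfect fifth: Bb → Eb. In Bb major, Eb is scale degree 4, i.e. IV.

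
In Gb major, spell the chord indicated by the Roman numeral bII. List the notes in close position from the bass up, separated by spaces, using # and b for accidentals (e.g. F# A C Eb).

bII is the Neapolitan chord — a major triad on the lowered second degree. In Gb major that root is Abb.
So the chord is Abb-Cb-Ebb.

Abb Cb Ebb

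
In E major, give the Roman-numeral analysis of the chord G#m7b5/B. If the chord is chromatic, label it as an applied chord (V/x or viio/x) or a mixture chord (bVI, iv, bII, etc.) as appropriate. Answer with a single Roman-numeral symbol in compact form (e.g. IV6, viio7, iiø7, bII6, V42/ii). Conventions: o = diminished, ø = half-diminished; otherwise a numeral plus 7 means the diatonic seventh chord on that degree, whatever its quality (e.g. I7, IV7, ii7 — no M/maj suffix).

viiø65/IV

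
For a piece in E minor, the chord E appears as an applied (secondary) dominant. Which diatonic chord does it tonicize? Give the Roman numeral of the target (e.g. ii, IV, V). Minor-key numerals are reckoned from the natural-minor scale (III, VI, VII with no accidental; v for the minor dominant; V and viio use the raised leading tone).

iv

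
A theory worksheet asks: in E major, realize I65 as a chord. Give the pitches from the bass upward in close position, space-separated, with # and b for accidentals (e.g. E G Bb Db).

G# B D# E

In E major, scale degree 1 is E, and the diatonic chord built there is a major seventh chord.
Stacking thirds from E gives E-G#-B-D#.
The figured bass 65 indicates first inversion, placing the third (G#) in the bass: G#-B-D#-E.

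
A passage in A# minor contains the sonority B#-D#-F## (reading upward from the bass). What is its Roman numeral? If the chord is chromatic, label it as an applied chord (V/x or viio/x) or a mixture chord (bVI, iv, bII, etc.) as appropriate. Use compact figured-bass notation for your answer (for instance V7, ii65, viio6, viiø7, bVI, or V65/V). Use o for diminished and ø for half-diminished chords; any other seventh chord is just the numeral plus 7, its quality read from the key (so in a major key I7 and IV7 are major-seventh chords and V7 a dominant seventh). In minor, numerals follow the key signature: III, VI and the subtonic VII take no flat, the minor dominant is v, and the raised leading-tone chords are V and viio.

ii

The pitches B#-D#-F## form a minor triad rooted on B#.
B# is the second degree of A# minor. This is the minor supertonic, borrowed from the parallel major (the Dorian ii).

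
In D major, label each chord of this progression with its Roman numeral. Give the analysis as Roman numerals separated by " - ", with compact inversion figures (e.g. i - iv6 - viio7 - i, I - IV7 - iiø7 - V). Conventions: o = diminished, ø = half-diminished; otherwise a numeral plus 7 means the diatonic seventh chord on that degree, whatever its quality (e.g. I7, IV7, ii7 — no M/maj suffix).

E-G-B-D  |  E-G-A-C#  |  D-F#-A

ii7 - V43 - I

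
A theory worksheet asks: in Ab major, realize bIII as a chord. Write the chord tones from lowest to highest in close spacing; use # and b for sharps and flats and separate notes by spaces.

Cb Eb Gb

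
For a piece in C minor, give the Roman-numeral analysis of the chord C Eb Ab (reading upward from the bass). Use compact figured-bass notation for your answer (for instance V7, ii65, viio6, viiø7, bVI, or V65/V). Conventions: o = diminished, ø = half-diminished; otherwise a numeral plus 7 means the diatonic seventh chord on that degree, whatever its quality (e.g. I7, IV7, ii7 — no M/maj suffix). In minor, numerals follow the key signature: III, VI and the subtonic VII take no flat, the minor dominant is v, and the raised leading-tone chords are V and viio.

The pitches Ab-C-Eb form a major triad rooted on Ab.
Ab is scale degree 6 in C minor, and a major triad on that degree is written VI.
With C in the bass the chord is in first inversion, so the figured bass is 6.

VI6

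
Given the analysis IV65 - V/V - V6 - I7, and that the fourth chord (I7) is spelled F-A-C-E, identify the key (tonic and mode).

I7 is given as F-A-C-E — a major seventh chord with root F.
If F is scale degree 1 and the mode makes that degree carry a major seventh chord, the tonic is F and the mode is major.

F major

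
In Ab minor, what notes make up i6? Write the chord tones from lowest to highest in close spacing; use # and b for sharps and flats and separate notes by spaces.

The numeral's case and figure indicate a minor triad. In Ab minor its root, the first degree, is Ab.
Stacking thirds from Ab gives Ab-Cb-Eb.
The figured bass 6 indicates first inversion, placing the third (Cb) in the bass: Cb-Eb-Ab.

Cb Eb Ab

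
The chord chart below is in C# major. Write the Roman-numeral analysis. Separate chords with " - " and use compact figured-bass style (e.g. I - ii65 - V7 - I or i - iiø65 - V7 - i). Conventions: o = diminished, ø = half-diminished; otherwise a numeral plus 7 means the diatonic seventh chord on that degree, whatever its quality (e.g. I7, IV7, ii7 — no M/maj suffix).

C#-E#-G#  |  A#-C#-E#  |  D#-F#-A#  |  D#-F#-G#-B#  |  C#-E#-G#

I - vi - ii - V43 - I

C#-E#-G#: root C# is the tonic; major triad there is I.
A#-C#-E# has root A#, degree 6 in C# major, so vi.
D#-F#-A# has root D#, degree 2 in C# major, so ii.
D#-F#-G#-B#: dominant seventh chord on G# = scale degree 5 → V43.
C#-E#-G#: root C# is the tonic; major triad there is I.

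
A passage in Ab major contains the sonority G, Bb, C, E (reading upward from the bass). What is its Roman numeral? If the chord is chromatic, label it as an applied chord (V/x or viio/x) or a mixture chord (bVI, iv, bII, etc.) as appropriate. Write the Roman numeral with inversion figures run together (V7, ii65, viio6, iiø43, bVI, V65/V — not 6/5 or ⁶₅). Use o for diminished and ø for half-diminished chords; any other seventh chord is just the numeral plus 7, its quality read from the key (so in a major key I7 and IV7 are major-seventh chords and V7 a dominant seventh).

Stacked in thirds the chord is C-E-G-Bb: a dominant seventh chord on C.
C is not a diatonic chord root with this quality in Ab major, but it lies a perfect fifth above F (vi), so the chord functions as an applied dominant of vi.
With G in the bass the chord is in second inversion, so the figured bass is 43.

V43/vi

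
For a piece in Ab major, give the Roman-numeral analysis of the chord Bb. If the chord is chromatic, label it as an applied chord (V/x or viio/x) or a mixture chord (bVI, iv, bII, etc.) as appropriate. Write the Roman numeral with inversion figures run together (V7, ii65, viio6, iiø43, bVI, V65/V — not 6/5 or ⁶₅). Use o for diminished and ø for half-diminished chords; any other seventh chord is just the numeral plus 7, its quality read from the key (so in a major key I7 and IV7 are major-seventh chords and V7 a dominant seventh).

Stacked in thirds the chord is Bb-D-F: a major triad on Bb.
Bb is not a diatonic chord root with this quality in Ab major, but it lies a perfect fifth above Eb (V), so the chord functions as an applied dominant of V.

V/V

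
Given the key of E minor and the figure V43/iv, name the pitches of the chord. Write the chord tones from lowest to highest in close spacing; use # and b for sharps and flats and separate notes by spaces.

V43/iv is a secondary dominant — the dominant seventh of iv. iv in E minor is A, so the applied chord's root is E, a perfect fifth above.
Building a dominant seventh chord on E gives E-G#-B-D.
With the 43 figure the chord is in second inversion; from the bass B upward in close position it reads B-D-E-G#.

B D E G#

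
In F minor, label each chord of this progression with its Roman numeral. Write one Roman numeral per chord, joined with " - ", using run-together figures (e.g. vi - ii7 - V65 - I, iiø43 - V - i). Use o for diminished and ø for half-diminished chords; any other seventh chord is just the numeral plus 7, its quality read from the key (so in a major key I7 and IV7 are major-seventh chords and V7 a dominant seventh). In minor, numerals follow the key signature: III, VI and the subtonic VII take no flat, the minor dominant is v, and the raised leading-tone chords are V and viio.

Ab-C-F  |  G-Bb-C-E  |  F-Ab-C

i6 - V43 - i

Ab-C-F: root F is the tonic; minor triad there is i6.
G-Bb-C-E has root C, degree 5 in F minor, so V43.
F-Ab-C: minor triad on F = scale degree 1 → i.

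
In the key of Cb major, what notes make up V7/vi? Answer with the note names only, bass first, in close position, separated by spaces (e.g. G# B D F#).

The slash means an applied dominant: we want the dominant of vi. In Cb major, vi is Ab minor, and its dominant is built on Eb.
Building a dominant seventh chord on Eb gives Eb-G-Bb-Db.

Eb G Bb Db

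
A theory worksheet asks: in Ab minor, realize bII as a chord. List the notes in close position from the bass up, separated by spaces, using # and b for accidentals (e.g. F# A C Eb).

Bbb Db Fb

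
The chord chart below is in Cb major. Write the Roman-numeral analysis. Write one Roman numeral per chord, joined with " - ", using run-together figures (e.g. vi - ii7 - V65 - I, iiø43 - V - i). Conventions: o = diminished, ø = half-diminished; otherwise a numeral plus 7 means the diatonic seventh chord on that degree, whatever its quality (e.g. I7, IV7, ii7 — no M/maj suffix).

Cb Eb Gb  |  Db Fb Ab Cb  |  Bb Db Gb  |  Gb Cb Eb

I - ii7 - V6 - I64

Cb-Eb-Gb has root Cb, degree 1 in Cb major, so I.
Db-Fb-Ab-Cb: root Db is the supertonic; minor seventh chord there is ii7.
Bb-Db-Gb has root Gb, degree 5 in Cb major, so V6.
Gb-Cb-Eb: major triad on Cb = scale degree 1 → I64.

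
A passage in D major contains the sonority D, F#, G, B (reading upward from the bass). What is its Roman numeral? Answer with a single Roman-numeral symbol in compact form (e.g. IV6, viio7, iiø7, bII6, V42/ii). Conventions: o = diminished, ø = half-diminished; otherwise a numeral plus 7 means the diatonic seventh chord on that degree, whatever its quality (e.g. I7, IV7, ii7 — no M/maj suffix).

IV43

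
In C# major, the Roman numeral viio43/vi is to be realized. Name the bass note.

The applied chord viio43/vi is rooted on G##: G##-B#-D#-F#.
The figure 43 means second inversion — the fifth is in the bass.

D#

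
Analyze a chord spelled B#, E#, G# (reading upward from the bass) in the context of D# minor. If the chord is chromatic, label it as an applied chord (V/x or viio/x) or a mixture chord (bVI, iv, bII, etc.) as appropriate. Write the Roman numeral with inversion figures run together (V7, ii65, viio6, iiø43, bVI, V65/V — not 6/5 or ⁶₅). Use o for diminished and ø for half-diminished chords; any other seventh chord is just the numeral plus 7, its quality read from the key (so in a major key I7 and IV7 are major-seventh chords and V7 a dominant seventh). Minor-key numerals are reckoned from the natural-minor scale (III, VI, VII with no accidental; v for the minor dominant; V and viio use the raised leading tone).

Stacked in thirds the chord is E#-G#-B#: a minor triad on E#.
E# is the second degree of D# minor. This is the minor supertonic, borrowed from the parallel major (the Dorian ii).
With B# in the bass the chord is in second inversion, so the figured bass is 64.

ii64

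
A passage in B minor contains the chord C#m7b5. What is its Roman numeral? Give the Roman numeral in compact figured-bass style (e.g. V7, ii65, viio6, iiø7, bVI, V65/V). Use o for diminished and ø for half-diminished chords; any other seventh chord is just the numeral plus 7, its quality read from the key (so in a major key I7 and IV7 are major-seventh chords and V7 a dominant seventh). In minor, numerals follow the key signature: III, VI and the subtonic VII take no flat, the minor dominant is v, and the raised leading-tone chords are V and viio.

Stacked in thirds the chord is C#-E-G-B: a half-diminished seventh chord on C#.
C# is scale degree 2 in B minor, and a half-diminished seventh chord on that degree is written iiø7.

iiø7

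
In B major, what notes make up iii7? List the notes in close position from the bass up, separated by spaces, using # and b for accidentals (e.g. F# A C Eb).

In B major, the third degree is D#, and the diatonic chord built there is a minor seventh chord.
Stacking thirds from D# gives D#-F#-A#-C#.

D# F# A# C#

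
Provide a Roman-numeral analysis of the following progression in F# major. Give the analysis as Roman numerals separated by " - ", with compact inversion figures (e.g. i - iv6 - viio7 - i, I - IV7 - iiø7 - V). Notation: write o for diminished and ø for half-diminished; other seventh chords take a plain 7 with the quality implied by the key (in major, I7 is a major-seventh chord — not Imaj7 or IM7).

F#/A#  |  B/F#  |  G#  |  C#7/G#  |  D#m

F#/A# has root F#, degree 1 in F# major, so I6.
B/F# has root B, degree 4 in F# major, so IV64.
G# is the secondary dominant of V (major triad on G#): V/V.
C#7/G#: dominant seventh chord on C# = scale degree 5 → V43.
D#m has root D#, degree 6 in F# major, so vi.

I6 - IV64 - V/V - V43 - vi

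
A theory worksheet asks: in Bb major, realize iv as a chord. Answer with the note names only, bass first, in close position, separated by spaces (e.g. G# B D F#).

Scale degree 4 in Bb major is Eb; here the chord built on it is altered to a minor triad. iv is the minor subdominant, borrowed from the parallel minor.
So the chord is Eb-Gb-Bb.

Eb Gb Bb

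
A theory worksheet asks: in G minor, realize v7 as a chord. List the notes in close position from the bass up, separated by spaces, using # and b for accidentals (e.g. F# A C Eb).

D F A C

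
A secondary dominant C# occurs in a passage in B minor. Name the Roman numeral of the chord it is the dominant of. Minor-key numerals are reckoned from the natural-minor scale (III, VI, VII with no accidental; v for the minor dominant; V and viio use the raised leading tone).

V

The chord is a major triad on C#.
A dominant resolves down a perfect fifth: C# → F#. In B minor, F# is scale degree 5, i.e. V.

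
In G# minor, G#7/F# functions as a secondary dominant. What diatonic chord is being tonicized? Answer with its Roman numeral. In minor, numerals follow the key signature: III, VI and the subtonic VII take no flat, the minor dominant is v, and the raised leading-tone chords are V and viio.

iv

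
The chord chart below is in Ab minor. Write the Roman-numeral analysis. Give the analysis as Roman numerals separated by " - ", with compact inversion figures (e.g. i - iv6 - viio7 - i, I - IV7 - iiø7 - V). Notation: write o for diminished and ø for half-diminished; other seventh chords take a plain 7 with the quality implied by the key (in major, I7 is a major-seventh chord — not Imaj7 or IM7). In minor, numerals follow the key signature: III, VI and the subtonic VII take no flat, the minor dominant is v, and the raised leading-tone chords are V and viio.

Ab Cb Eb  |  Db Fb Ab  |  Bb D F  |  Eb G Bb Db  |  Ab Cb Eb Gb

Ab-Cb-Eb has root Ab, degree 1 in Ab minor, so i.
Db-Fb-Ab: minor triad on Db = scale degree 4 → iv.
Bb-D-F is the secondary dominant of V (major triad on Bb): V/V.
Eb-G-Bb-Db: root Eb is the dominant; dominant seventh chord there is V7.
Ab-Cb-Eb-Gb has root Ab, degree 1 in Ab minor, so i7.

i - iv - V/V - V7 - i7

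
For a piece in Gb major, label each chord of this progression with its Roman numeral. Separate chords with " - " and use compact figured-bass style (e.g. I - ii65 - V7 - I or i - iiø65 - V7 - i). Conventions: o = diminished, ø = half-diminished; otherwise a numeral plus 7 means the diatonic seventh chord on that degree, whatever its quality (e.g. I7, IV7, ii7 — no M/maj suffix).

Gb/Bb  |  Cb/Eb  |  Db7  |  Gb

Gb/Bb has root Gb, degree 1 in Gb major, so I6.
Cb/Eb has root Cb, degree 4 in Gb major, so IV6.
Db7: root Db is the dominant; dominant seventh chord there is V7.
Gb: major triad on Gb = scale degree 1 → I.

I6 - IV6 - V7 - I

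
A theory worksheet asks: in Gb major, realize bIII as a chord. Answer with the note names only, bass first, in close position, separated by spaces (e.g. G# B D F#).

Bbb Db Fb

Scale degree 3 in Gb major is Bb; lowering it a half step gives Bbb. bIII is a major triad on the lowered third degree, borrowed from the parallel minor.
So the chord is Bbb-Db-Fb, a major triad.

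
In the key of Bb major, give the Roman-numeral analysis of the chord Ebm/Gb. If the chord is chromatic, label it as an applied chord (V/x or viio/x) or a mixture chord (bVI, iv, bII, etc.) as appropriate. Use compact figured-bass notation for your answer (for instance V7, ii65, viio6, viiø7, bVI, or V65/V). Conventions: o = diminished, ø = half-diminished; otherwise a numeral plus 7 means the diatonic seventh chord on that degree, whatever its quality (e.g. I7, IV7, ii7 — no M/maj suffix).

iv6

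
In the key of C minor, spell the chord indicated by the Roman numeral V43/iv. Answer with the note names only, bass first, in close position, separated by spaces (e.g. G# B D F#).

G Bb C E

The slash means an applied dominant: we want the dominant of iv. In C minor, iv is F minor, and its dominant is built on C.
Building a dominant seventh chord on C gives C-E-G-Bb.
With the 43 figure the chord is in second inversion; from the bass G upward in close position it reads G-Bb-C-E.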